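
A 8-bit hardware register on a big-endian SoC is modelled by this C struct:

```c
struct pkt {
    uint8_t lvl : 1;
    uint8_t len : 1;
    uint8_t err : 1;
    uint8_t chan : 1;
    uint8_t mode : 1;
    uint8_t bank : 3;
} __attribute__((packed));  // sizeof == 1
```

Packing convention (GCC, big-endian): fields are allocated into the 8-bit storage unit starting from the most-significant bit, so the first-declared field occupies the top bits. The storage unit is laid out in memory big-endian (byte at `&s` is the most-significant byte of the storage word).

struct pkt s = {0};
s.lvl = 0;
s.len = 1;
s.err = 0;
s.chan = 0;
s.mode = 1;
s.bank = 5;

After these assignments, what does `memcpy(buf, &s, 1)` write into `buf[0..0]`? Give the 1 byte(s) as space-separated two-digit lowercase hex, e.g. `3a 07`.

lvl:1 = 0 → 0x0 << 7 → word 0x00
len:1 = 1 → 0x1 << 6 → word 0x40
err:1 = 0 → 0x0 << 5 → word 0x40
chan:1 = 0 → 0x0 << 4 → word 0x40
mode:1 = 1 → 0x1 << 3 → word 0x48
bank:3 = 5 → 0x5 << 0 → word 0x4d
word = 0x4d → big-endian bytes:
  [0]=0x4d

4d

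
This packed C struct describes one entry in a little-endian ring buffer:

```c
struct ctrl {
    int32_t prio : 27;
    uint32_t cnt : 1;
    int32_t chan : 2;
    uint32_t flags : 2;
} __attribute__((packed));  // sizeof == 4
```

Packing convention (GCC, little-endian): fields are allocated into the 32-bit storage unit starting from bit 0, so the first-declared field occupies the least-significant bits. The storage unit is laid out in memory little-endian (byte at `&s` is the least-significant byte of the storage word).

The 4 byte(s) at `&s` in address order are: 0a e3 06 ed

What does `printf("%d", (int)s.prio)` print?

-49880310

[0]=0x0a [1]=0xe3 [2]=0x06 [3]=0xed (little-endian) → word 0xed06e30a
prio [0+:27] = (word>>0) & 0x7ffffff = 84337418  ←
cnt [27+:1] = (word>>27) & 0x1 = 1
chan [28+:2] = (word>>28) & 0x3 = 2
flags [30+:2] = (word>>30) & 0x3 = 3
prio signed 27b, MSB=1: 84337418 - 134217728 = -49880310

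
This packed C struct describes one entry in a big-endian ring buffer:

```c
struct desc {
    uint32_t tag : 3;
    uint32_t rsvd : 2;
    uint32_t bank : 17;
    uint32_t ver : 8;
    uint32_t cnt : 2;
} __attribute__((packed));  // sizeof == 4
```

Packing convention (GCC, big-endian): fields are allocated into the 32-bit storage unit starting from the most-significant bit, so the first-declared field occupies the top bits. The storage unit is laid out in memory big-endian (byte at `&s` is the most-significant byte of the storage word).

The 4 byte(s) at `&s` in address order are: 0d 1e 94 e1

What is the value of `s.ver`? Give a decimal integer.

[0]=0x0d [1]=0x1e [2]=0x94 [3]=0xe1 (big-endian) → word 0x0d1e94e1
tag [29+:3] = (word>>29) & 0x7 = 0
rsvd [27+:2] = (word>>27) & 0x3 = 1
bank [10+:17] = (word>>10) & 0x1ffff = 83877
ver [2+:8] = (word>>2) & 0xff = 56  ←
cnt [0+:2] = (word>>0) & 0x3 = 1

56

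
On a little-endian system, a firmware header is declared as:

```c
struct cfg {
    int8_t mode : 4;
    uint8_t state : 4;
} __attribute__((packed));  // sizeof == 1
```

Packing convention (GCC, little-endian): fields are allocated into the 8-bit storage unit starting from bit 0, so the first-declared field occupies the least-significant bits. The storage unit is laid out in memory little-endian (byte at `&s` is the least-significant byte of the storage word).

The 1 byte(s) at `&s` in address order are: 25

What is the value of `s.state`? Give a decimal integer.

[0]=0x25 (little-endian) → word 0x25
mode [0+:4] = (word>>0) & 0xf = 5
state [4+:4] = (word>>4) & 0xf = 2  ←

2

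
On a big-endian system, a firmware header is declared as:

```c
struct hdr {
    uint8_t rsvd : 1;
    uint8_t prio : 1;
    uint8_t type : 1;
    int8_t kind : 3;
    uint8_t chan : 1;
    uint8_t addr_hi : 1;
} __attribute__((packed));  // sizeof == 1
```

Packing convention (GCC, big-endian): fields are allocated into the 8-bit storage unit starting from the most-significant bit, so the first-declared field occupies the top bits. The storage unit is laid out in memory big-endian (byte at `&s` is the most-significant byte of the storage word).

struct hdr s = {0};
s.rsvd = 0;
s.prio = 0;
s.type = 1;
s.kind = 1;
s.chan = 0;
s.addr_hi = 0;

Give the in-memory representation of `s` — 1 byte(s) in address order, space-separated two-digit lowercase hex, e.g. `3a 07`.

rsvd:1 = 0 → 0x0 << 7 → word 0x00
prio:1 = 0 → 0x0 << 6 → word 0x00
type:1 = 1 → 0x1 << 5 → word 0x20
kind:3 = 1 → 0x1 << 2 → word 0x24
chan:1 = 0 → 0x0 << 1 → word 0x24
addr_hi:1 = 0 → 0x0 << 0 → word 0x24
word = 0x24 → big-endian bytes:
  [0]=0x24

24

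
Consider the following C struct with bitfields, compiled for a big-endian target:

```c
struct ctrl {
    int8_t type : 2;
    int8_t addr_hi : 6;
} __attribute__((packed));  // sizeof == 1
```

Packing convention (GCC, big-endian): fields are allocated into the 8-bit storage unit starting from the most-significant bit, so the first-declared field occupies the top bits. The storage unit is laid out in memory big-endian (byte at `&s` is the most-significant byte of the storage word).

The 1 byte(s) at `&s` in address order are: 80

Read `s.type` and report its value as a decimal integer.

[0]=0x80 (big-endian) → word 0x80
type [6+:2] = (word>>6) & 0x3 = 2  ←
addr_hi [0+:6] = (word>>0) & 0x3f = 0
type signed 2b, MSB=1: 2 - 4 = -2

-2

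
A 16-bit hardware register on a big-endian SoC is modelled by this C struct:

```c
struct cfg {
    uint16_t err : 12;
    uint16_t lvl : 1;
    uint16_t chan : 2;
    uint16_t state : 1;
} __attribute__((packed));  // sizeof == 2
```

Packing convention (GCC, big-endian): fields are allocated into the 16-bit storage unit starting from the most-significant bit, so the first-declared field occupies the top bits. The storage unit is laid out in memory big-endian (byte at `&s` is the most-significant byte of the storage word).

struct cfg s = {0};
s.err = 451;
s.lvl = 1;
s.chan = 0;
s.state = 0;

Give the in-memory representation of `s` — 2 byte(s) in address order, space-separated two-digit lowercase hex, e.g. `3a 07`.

1c 38

[4+:12] err=451 & 0xfff = 0x1c3; word=0x1c30
[3+:1] lvl=1 & 0x1 = 0x1; word=0x1c38
[1+:2] chan=0 & 0x3 = 0x0; word=0x1c38
[0+:1] state=0 & 0x1 = 0x0; word=0x1c38
word = 0x1c38 → big-endian bytes:
  [0]=0x1c  [1]=0x38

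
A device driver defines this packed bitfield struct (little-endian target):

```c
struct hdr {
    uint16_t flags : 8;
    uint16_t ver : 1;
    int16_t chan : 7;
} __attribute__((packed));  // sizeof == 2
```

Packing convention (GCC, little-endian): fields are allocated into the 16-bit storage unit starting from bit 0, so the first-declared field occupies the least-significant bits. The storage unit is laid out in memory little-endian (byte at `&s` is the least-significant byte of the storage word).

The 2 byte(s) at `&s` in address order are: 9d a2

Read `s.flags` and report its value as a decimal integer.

[0]=0x9d [1]=0xa2 (little-endian) → word 0xa29d
flags [0+:8] = (word>>0) & 0xff = 157  ←
ver [8+:1] = (word>>8) & 0x1 = 0
chan [9+:7] = (word>>9) & 0x7f = 81

157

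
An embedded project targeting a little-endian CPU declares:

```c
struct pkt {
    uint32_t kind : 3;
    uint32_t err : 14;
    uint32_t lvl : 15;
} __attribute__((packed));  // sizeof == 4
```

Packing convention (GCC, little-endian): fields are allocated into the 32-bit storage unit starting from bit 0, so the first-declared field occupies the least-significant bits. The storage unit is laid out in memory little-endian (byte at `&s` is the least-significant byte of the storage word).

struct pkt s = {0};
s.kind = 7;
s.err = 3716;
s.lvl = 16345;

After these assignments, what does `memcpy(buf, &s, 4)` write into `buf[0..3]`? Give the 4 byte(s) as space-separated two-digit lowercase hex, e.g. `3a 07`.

[0+:3] kind=7 & 0x7 = 0x7; word=0x00000007
[3+:14] err=3716 & 0x3fff = 0xe84; word=0x00007427
[17+:15] lvl=16345 & 0x7fff = 0x3fd9; word=0x7fb27427
word = 0x7fb27427 → little-endian bytes:
  [0]=0x27  [1]=0x74  [2]=0xb2  [3]=0x7f

27 74 b2 7f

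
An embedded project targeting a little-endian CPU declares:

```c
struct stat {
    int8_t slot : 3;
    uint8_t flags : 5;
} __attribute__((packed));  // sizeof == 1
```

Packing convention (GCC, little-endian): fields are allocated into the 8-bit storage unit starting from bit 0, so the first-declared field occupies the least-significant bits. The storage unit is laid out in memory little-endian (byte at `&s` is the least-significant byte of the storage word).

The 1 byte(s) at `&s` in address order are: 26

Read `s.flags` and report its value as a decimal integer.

[0]=0x26 (little-endian) → word 0x26
slot:3 @ bit 0 → (0x26>>0)&0x7 = 0x6
flags:5 @ bit 3 → (0x26>>3)&0x1f = 0x4  ←

4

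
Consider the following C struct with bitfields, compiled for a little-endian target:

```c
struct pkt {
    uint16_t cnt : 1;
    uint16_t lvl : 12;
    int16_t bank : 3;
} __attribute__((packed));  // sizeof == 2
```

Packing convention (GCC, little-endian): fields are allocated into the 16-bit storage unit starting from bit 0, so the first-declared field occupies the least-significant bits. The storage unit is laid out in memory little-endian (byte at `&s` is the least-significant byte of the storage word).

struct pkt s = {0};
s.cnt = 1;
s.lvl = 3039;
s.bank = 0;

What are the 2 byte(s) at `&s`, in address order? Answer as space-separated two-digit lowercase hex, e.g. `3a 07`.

bf 17

[0+:1] cnt=1 & 0x1 = 0x1; word=0x0001
[1+:12] lvl=3039 & 0xfff = 0xbdf; word=0x17bf
[13+:3] bank=0 & 0x7 = 0x0; word=0x17bf
word = 0x17bf → little-endian bytes:
  [0]=0xbf  [1]=0x17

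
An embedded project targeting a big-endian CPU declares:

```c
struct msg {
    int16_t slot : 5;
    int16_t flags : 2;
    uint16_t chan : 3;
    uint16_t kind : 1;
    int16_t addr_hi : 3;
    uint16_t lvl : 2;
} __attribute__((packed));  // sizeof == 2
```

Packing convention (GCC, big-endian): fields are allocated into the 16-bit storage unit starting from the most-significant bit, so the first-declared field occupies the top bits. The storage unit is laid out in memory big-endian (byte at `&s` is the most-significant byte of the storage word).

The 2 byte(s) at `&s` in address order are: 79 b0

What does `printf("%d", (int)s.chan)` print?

[0]=0x79 [1]=0xb0 (big-endian) → word 0x79b0
slot [11+:5] = (word>>11) & 0x1f = 15
flags [9+:2] = (word>>9) & 0x3 = 0
chan [6+:3] = (word>>6) & 0x7 = 6  ←
kind [5+:1] = (word>>5) & 0x1 = 1
addr_hi [2+:3] = (word>>2) & 0x7 = 4
lvl [0+:2] = (word>>0) & 0x3 = 0

6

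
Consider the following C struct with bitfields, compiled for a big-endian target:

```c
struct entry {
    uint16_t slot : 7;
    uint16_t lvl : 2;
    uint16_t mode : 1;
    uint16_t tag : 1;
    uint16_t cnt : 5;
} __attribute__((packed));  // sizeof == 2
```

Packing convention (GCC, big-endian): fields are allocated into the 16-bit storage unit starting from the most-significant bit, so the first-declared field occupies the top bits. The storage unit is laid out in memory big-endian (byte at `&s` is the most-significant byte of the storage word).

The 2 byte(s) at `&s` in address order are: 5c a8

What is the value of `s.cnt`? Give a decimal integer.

[0]=0x5c [1]=0xa8 (big-endian) → word 0x5ca8
slot [9+:7] = (word>>9) & 0x7f = 46
lvl [7+:2] = (word>>7) & 0x3 = 1
mode [6+:1] = (word>>6) & 0x1 = 0
tag [5+:1] = (word>>5) & 0x1 = 1
cnt [0+:5] = (word>>0) & 0x1f = 8  ←

8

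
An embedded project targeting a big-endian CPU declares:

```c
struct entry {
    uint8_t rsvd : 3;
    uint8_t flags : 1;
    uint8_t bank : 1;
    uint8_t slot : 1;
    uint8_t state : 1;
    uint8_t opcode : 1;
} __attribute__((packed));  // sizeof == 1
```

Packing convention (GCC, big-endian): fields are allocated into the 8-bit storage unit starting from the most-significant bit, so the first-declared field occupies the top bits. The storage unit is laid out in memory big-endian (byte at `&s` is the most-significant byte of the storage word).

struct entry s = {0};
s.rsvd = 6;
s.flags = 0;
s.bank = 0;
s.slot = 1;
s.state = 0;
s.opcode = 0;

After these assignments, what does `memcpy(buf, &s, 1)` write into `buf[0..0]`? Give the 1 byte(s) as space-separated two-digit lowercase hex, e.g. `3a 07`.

rsvd (3b) val=6 bits=0x6 at bit 5: 0xc0
flags (1b) val=0 bits=0x0 at bit 4: 0xc0
bank (1b) val=0 bits=0x0 at bit 3: 0xc0
slot (1b) val=1 bits=0x1 at bit 2: 0xc4
state (1b) val=0 bits=0x0 at bit 1: 0xc4
opcode (1b) val=0 bits=0x0 at bit 0: 0xc4
word = 0xc4 → big-endian bytes:
  [0]=0xc4

c4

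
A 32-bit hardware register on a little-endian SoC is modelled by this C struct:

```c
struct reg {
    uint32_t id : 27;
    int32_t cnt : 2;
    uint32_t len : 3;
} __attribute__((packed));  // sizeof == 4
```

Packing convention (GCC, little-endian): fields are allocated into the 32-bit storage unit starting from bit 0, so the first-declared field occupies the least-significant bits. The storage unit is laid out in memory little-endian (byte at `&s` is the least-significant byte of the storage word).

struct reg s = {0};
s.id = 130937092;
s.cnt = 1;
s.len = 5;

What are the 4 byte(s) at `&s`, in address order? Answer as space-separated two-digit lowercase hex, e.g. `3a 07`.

id:27 = 130937092 → 0x7cdf104 << 0 → word 0x07cdf104
cnt:2 = 1 → 0x1 << 27 → word 0x0fcdf104
len:3 = 5 → 0x5 << 29 → word 0xafcdf104
word = 0xafcdf104 → little-endian bytes:
  [0]=0x04  [1]=0xf1  [2]=0xcd  [3]=0xaf

04 f1 cd af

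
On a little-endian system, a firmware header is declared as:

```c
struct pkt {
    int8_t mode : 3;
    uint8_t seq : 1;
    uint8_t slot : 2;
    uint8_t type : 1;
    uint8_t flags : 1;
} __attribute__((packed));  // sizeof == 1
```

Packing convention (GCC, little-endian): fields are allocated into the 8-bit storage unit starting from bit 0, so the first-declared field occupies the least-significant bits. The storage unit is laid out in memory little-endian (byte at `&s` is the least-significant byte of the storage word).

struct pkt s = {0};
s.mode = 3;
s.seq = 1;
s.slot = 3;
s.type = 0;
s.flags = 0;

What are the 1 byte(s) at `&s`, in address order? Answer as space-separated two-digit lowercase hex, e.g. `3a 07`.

3b

mode:3 = 3 → 0x3 << 0 → word 0x03
seq:1 = 1 → 0x1 << 3 → word 0x0b
slot:2 = 3 → 0x3 << 4 → word 0x3b
type:1 = 0 → 0x0 << 6 → word 0x3b
flags:1 = 0 → 0x0 << 7 → word 0x3b
word = 0x3b → little-endian bytes:
  [0]=0x3b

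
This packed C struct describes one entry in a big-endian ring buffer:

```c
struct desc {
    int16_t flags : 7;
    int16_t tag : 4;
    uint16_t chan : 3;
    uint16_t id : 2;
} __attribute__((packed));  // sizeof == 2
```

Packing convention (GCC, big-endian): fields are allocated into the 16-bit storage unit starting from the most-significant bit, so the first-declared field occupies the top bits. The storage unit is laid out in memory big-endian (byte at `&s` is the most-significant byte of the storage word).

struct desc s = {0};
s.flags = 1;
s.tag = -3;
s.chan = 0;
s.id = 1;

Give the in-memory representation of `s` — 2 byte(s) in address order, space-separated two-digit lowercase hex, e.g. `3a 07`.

03 a1

[9+:7] flags=1 & 0x7f = 0x1; word=0x0200
[5+:4] tag=-3 & 0xf = 0xd; word=0x03a0
[2+:3] chan=0 & 0x7 = 0x0; word=0x03a0
[0+:2] id=1 & 0x3 = 0x1; word=0x03a1
word = 0x03a1 → big-endian bytes:
  [0]=0x03  [1]=0xa1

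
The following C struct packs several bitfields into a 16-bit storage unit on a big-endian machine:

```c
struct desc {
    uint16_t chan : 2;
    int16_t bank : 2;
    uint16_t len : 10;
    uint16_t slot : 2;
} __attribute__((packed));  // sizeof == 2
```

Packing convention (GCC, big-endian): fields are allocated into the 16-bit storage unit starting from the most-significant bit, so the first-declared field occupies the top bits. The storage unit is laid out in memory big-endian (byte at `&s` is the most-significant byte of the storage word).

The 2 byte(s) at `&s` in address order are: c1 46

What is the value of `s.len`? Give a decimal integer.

81

[0]=0xc1 [1]=0x46 (big-endian) → word 0xc146
chan:2 @ bit 14 → (0xc146>>14)&0x3 = 0x3
bank:2 @ bit 12 → (0xc146>>12)&0x3 = 0x0
len:10 @ bit 2 → (0xc146>>2)&0x3ff = 0x51  ←
slot:2 @ bit 0 → (0xc146>>0)&0x3 = 0x2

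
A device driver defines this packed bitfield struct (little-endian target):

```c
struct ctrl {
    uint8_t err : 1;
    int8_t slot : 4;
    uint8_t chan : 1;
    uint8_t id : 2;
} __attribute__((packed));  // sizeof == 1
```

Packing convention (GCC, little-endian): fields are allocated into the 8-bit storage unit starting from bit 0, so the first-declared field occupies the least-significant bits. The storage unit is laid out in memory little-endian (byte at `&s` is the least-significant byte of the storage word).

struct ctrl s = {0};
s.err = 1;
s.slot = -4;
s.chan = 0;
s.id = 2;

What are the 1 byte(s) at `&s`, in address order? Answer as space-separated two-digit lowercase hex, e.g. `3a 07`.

err:1 = 1 → 0x1 << 0 → word 0x01
slot:4 = -4 → 0xc << 1 → word 0x19
chan:1 = 0 → 0x0 << 5 → word 0x19
id:2 = 2 → 0x2 << 6 → word 0x99
word = 0x99 → little-endian bytes:
  [0]=0x99

99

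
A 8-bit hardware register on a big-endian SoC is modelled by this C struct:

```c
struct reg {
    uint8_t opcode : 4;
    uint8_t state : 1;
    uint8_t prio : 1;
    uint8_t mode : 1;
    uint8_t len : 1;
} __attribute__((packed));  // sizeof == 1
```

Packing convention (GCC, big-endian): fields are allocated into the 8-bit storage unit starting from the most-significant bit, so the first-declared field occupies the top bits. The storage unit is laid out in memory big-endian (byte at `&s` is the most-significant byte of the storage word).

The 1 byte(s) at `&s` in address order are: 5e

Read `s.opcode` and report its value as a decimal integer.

[0]=0x5e (big-endian) → word 0x5e
opcode:4 @ bit 4 → (0x5e>>4)&0xf = 0x5  ←
state:1 @ bit 3 → (0x5e>>3)&0x1 = 0x1
prio:1 @ bit 2 → (0x5e>>2)&0x1 = 0x1
mode:1 @ bit 1 → (0x5e>>1)&0x1 = 0x1
len:1 @ bit 0 → (0x5e>>0)&0x1 = 0x0

5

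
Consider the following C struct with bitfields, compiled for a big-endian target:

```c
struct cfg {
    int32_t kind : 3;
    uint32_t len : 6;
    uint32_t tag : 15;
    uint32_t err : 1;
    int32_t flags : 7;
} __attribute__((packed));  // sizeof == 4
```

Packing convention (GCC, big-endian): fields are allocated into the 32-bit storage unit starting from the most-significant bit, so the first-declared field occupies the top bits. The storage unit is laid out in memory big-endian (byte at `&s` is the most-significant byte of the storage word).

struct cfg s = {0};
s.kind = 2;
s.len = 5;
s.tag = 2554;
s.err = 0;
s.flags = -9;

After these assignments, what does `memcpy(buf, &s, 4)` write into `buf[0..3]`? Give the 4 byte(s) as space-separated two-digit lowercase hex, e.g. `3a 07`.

kind:3 = 2 → 0x2 << 29 → word 0x40000000
len:6 = 5 → 0x5 << 23 → word 0x42800000
tag:15 = 2554 → 0x9fa << 8 → word 0x4289fa00
err:1 = 0 → 0x0 << 7 → word 0x4289fa00
flags:7 = -9 → 0x77 << 0 → word 0x4289fa77
word = 0x4289fa77 → big-endian bytes:
  [0]=0x42  [1]=0x89  [2]=0xfa  [3]=0x77

42 89 fa 77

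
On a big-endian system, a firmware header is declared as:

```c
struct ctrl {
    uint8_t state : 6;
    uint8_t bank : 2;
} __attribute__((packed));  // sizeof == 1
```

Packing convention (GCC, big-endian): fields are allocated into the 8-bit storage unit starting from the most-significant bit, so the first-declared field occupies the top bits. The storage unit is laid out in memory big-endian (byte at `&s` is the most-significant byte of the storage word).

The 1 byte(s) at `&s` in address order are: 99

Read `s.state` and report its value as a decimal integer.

38

[0]=0x99 (big-endian) → word 0x99
state [2+:6] = (word>>2) & 0x3f = 38  ←
bank [0+:2] = (word>>0) & 0x3 = 1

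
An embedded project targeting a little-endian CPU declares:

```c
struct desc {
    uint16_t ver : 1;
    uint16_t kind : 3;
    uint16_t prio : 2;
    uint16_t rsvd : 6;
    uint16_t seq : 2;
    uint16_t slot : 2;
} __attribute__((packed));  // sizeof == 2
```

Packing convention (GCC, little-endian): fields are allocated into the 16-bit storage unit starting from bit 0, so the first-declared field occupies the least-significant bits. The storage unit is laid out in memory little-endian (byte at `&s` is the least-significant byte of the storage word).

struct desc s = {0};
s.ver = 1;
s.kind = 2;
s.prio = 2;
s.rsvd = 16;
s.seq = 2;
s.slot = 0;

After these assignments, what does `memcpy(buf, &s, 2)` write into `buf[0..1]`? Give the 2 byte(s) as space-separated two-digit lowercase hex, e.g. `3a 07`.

ver:1 = 1 → 0x1 << 0 → word 0x0001
kind:3 = 2 → 0x2 << 1 → word 0x0005
prio:2 = 2 → 0x2 << 4 → word 0x0025
rsvd:6 = 16 → 0x10 << 6 → word 0x0425
seq:2 = 2 → 0x2 << 12 → word 0x2425
slot:2 = 0 → 0x0 << 14 → word 0x2425
word = 0x2425 → little-endian bytes:
  [0]=0x25  [1]=0x24

25 24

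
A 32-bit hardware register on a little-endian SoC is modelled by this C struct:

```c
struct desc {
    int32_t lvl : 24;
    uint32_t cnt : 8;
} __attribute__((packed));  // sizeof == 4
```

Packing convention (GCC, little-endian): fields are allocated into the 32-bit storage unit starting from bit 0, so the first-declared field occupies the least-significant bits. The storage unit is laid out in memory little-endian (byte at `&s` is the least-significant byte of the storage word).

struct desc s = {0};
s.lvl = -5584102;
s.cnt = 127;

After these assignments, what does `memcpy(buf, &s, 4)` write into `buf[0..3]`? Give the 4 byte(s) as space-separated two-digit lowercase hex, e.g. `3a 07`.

[0+:24] lvl=-5584102 & 0xffffff = 0xaacb1a; word=0x00aacb1a
[24+:8] cnt=127 & 0xff = 0x7f; word=0x7faacb1a
word = 0x7faacb1a → little-endian bytes:
  [0]=0x1a  [1]=0xcb  [2]=0xaa  [3]=0x7f

1a cb aa 7f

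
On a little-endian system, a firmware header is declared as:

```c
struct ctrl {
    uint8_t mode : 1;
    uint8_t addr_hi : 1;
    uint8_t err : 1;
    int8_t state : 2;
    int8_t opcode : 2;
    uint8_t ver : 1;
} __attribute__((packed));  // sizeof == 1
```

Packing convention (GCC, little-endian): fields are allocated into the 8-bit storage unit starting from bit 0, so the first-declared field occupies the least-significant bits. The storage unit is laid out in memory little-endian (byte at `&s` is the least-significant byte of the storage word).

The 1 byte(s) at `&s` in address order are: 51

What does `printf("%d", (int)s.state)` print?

-2

[0]=0x51 (little-endian) → word 0x51
mode [0+:1] = (word>>0) & 0x1 = 1
addr_hi [1+:1] = (word>>1) & 0x1 = 0
err [2+:1] = (word>>2) & 0x1 = 0
state [3+:2] = (word>>3) & 0x3 = 2  ←
opcode [5+:2] = (word>>5) & 0x3 = 2
ver [7+:1] = (word>>7) & 0x1 = 0
state signed 2b, MSB=1: 2 - 4 = -2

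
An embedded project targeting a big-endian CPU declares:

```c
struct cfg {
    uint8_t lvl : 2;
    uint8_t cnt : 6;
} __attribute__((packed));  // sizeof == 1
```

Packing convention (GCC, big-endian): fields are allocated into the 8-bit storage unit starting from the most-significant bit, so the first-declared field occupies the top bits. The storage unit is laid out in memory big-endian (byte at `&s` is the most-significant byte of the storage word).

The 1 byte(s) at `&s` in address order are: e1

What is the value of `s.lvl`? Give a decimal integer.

[0]=0xe1 (big-endian) → word 0xe1
lvl [6+:2] = (word>>6) & 0x3 = 3  ←
cnt [0+:6] = (word>>0) & 0x3f = 33

3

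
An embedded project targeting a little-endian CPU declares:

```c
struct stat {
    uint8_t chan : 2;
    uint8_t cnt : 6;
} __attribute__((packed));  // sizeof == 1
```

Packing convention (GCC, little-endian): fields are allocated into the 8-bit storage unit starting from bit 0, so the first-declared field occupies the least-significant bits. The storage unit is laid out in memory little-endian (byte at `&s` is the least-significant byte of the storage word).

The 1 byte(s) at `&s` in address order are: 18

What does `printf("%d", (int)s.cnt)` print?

6

[0]=0x18 (little-endian) → word 0x18
chan [0+:2] = (word>>0) & 0x3 = 0
cnt [2+:6] = (word>>2) & 0x3f = 6  ←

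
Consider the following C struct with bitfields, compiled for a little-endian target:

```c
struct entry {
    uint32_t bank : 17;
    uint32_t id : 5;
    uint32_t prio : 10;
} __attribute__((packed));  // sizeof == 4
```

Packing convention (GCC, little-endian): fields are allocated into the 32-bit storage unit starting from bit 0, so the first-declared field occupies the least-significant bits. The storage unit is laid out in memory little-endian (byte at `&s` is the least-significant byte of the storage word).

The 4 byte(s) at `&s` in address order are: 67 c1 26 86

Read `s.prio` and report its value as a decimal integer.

[0]=0x67 [1]=0xc1 [2]=0x26 [3]=0x86 (little-endian) → word 0x8626c167
bank [0+:17] = (word>>0) & 0x1ffff = 49511
id [17+:5] = (word>>17) & 0x1f = 19
prio [22+:10] = (word>>22) & 0x3ff = 536  ←

536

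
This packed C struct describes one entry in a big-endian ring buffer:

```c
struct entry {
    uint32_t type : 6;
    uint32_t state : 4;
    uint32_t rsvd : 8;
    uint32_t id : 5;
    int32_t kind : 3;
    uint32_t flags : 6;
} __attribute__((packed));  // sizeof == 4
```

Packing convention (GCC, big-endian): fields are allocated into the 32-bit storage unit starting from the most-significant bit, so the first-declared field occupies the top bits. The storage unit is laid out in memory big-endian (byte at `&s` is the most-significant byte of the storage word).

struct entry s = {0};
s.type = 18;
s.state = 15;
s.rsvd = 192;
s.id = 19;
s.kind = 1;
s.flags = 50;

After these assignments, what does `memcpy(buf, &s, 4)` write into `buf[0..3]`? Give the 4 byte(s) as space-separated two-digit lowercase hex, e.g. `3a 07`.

type (6b) val=18 bits=0x12 at bit 26: 0x48000000
state (4b) val=15 bits=0xf at bit 22: 0x4bc00000
rsvd (8b) val=192 bits=0xc0 at bit 14: 0x4bf00000
id (5b) val=19 bits=0x13 at bit 9: 0x4bf02600
kind (3b) val=1 bits=0x1 at bit 6: 0x4bf02640
flags (6b) val=50 bits=0x32 at bit 0: 0x4bf02672
word = 0x4bf02672 → big-endian bytes:
  [0]=0x4b  [1]=0xf0  [2]=0x26  [3]=0x72

4b f0 26 72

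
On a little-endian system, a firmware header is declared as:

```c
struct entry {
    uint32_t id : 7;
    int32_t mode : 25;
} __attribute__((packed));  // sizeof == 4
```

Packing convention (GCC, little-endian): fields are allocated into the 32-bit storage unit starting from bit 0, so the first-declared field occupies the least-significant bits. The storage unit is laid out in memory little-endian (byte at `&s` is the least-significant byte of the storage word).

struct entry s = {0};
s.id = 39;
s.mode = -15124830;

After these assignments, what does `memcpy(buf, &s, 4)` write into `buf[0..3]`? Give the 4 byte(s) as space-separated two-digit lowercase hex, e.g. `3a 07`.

27 51 9b 8c

id (7b) val=39 bits=0x27 at bit 0: 0x00000027
mode (25b) val=-15124830 bits=0x11936a2 at bit 7: 0x8c9b5127
word = 0x8c9b5127 → little-endian bytes:
  [0]=0x27  [1]=0x51  [2]=0x9b  [3]=0x8c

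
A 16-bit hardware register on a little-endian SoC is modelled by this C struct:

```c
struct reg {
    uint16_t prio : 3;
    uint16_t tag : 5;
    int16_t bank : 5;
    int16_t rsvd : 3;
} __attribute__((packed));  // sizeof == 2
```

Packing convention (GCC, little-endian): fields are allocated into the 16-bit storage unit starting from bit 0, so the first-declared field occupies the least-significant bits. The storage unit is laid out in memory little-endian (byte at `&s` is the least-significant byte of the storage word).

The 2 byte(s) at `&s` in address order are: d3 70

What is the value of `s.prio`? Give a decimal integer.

[0]=0xd3 [1]=0x70 (little-endian) → word 0x70d3
prio:3 @ bit 0 → (0x70d3>>0)&0x7 = 0x3  ←
tag:5 @ bit 3 → (0x70d3>>3)&0x1f = 0x1a
bank:5 @ bit 8 → (0x70d3>>8)&0x1f = 0x10
rsvd:3 @ bit 13 → (0x70d3>>13)&0x7 = 0x3

3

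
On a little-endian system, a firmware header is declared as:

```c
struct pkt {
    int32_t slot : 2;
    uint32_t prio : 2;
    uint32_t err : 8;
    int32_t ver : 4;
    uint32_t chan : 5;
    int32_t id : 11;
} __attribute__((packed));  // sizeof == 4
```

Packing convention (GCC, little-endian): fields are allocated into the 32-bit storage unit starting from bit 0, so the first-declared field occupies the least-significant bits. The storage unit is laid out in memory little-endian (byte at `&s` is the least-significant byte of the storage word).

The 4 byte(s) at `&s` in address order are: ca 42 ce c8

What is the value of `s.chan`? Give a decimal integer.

14

[0]=0xca [1]=0x42 [2]=0xce [3]=0xc8 (little-endian) → word 0xc8ce42ca
slot:2 @ bit 0 → (0xc8ce42ca>>0)&0x3 = 0x2
prio:2 @ bit 2 → (0xc8ce42ca>>2)&0x3 = 0x2
err:8 @ bit 4 → (0xc8ce42ca>>4)&0xff = 0x2c
ver:4 @ bit 12 → (0xc8ce42ca>>12)&0xf = 0x4
chan:5 @ bit 16 → (0xc8ce42ca>>16)&0x1f = 0xe  ←
id:11 @ bit 21 → (0xc8ce42ca>>21)&0x7ff = 0x646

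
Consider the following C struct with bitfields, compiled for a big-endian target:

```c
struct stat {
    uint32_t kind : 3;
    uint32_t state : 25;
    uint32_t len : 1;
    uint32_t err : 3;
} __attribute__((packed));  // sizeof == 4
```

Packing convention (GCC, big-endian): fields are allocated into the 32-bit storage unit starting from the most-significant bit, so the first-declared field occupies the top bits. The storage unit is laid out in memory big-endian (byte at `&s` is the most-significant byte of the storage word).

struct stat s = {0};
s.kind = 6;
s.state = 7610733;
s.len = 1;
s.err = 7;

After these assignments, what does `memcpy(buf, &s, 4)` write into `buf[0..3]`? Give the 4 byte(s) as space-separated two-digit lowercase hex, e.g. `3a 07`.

[29+:3] kind=6 & 0x7 = 0x6; word=0xc0000000
[4+:25] state=7610733 & 0x1ffffff = 0x74216d; word=0xc74216d0
[3+:1] len=1 & 0x1 = 0x1; word=0xc74216d8
[0+:3] err=7 & 0x7 = 0x7; word=0xc74216df
word = 0xc74216df → big-endian bytes:
  [0]=0xc7  [1]=0x42  [2]=0x16  [3]=0xdf

c7 42 16 df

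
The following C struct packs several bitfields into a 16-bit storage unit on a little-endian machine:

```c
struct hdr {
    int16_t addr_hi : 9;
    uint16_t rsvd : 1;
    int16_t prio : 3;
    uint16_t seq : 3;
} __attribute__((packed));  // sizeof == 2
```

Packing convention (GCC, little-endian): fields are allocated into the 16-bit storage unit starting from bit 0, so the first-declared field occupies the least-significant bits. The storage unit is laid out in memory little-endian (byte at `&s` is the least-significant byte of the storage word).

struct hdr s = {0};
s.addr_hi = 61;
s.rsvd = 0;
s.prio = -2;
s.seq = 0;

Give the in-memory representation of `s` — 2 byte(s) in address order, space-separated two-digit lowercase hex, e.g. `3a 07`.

addr_hi (9b) val=61 bits=0x3d at bit 0: 0x003d
rsvd (1b) val=0 bits=0x0 at bit 9: 0x003d
prio (3b) val=-2 bits=0x6 at bit 10: 0x183d
seq (3b) val=0 bits=0x0 at bit 13: 0x183d
word = 0x183d → little-endian bytes:
  [0]=0x3d  [1]=0x18

3d 18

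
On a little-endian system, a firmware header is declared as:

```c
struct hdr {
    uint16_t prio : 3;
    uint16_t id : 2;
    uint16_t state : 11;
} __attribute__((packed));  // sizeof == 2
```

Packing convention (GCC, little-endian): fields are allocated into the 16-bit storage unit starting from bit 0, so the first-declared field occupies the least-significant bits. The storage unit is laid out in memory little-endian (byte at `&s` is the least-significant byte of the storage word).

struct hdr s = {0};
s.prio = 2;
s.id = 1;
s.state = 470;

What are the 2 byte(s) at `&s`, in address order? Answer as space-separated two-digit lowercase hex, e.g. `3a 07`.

[0+:3] prio=2 & 0x7 = 0x2; word=0x0002
[3+:2] id=1 & 0x3 = 0x1; word=0x000a
[5+:11] state=470 & 0x7ff = 0x1d6; word=0x3aca
word = 0x3aca → little-endian bytes:
  [0]=0xca  [1]=0x3a

ca 3a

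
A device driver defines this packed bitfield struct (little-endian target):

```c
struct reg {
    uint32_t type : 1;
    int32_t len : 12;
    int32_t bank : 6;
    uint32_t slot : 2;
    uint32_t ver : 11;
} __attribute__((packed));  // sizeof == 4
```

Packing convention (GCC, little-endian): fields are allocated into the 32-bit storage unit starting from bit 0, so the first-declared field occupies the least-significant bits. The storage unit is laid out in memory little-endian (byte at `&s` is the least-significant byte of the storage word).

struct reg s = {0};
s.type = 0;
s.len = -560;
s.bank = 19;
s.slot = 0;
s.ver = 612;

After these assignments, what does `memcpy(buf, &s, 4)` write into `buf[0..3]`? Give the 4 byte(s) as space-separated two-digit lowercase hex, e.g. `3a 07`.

a0 7b 82 4c

type (1b) val=0 bits=0x0 at bit 0: 0x00000000
len (12b) val=-560 bits=0xdd0 at bit 1: 0x00001ba0
bank (6b) val=19 bits=0x13 at bit 13: 0x00027ba0
slot (2b) val=0 bits=0x0 at bit 19: 0x00027ba0
ver (11b) val=612 bits=0x264 at bit 21: 0x4c827ba0
word = 0x4c827ba0 → little-endian bytes:
  [0]=0xa0  [1]=0x7b  [2]=0x82  [3]=0x4c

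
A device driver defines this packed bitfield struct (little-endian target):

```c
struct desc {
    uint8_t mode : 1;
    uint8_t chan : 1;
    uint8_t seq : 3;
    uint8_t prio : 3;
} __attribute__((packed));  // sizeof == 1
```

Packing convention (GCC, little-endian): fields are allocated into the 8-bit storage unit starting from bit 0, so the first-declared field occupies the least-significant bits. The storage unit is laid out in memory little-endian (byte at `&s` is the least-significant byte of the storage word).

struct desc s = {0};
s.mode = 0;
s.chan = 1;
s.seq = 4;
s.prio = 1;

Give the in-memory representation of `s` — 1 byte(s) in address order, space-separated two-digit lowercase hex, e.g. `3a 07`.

[0+:1] mode=0 & 0x1 = 0x0; word=0x00
[1+:1] chan=1 & 0x1 = 0x1; word=0x02
[2+:3] seq=4 & 0x7 = 0x4; word=0x12
[5+:3] prio=1 & 0x7 = 0x1; word=0x32
word = 0x32 → little-endian bytes:
  [0]=0x32

32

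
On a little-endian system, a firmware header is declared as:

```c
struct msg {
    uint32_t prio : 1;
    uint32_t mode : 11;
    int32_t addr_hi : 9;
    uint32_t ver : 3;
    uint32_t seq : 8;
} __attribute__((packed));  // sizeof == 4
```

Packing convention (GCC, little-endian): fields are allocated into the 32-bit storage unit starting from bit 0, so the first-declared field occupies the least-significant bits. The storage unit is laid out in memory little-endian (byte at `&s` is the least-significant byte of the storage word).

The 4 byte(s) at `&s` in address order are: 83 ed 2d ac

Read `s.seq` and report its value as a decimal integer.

[0]=0x83 [1]=0xed [2]=0x2d [3]=0xac (little-endian) → word 0xac2ded83
prio [0+:1] = (word>>0) & 0x1 = 1
mode [1+:11] = (word>>1) & 0x7ff = 1729
addr_hi [12+:9] = (word>>12) & 0x1ff = 222
ver [21+:3] = (word>>21) & 0x7 = 1
seq [24+:8] = (word>>24) & 0xff = 172  ←

172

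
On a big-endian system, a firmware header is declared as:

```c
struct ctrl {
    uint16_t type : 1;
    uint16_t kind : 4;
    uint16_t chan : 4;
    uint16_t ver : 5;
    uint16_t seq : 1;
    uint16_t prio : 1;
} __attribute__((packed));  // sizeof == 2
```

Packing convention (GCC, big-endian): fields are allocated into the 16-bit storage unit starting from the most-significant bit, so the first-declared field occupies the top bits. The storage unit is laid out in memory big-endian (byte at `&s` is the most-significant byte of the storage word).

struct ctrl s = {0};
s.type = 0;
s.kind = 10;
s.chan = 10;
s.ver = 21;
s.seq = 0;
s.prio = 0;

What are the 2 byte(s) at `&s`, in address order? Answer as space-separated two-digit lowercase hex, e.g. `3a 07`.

55 54

type:1 = 0 → 0x0 << 15 → word 0x0000
kind:4 = 10 → 0xa << 11 → word 0x5000
chan:4 = 10 → 0xa << 7 → word 0x5500
ver:5 = 21 → 0x15 << 2 → word 0x5554
seq:1 = 0 → 0x0 << 1 → word 0x5554
prio:1 = 0 → 0x0 << 0 → word 0x5554
word = 0x5554 → big-endian bytes:
  [0]=0x55  [1]=0x54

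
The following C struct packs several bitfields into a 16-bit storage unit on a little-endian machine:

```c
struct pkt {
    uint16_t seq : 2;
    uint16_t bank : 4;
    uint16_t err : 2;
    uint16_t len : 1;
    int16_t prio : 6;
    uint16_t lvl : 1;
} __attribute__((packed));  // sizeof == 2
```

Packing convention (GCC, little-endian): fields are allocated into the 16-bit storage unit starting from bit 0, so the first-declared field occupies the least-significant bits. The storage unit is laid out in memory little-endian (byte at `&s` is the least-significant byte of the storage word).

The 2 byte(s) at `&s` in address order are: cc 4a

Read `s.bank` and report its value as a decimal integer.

[0]=0xcc [1]=0x4a (little-endian) → word 0x4acc
seq:2 @ bit 0 → (0x4acc>>0)&0x3 = 0x0
bank:4 @ bit 2 → (0x4acc>>2)&0xf = 0x3  ←
err:2 @ bit 6 → (0x4acc>>6)&0x3 = 0x3
len:1 @ bit 8 → (0x4acc>>8)&0x1 = 0x0
prio:6 @ bit 9 → (0x4acc>>9)&0x3f = 0x25
lvl:1 @ bit 15 → (0x4acc>>15)&0x1 = 0x0

3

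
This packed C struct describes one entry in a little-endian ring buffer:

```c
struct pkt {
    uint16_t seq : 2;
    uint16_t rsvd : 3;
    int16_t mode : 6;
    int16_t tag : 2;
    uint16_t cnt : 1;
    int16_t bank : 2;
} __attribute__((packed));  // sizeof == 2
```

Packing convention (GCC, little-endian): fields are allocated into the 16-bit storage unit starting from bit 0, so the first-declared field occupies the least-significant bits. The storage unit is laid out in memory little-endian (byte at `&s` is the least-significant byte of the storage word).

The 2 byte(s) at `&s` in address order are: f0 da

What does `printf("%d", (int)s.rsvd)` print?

[0]=0xf0 [1]=0xda (little-endian) → word 0xdaf0
seq:2 @ bit 0 → (0xdaf0>>0)&0x3 = 0x0
rsvd:3 @ bit 2 → (0xdaf0>>2)&0x7 = 0x4  ←
mode:6 @ bit 5 → (0xdaf0>>5)&0x3f = 0x17
tag:2 @ bit 11 → (0xdaf0>>11)&0x3 = 0x3
cnt:1 @ bit 13 → (0xdaf0>>13)&0x1 = 0x0
bank:2 @ bit 14 → (0xdaf0>>14)&0x3 = 0x3

4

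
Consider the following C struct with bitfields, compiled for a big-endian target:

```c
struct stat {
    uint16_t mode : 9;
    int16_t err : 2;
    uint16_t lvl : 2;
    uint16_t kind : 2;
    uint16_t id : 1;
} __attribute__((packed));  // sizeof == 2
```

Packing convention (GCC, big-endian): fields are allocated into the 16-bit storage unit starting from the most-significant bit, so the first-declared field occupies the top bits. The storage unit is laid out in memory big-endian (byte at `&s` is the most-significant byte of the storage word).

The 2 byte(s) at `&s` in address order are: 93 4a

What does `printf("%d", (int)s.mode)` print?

294

[0]=0x93 [1]=0x4a (big-endian) → word 0x934a
mode [7+:9] = (word>>7) & 0x1ff = 294  ←
err [5+:2] = (word>>5) & 0x3 = 2
lvl [3+:2] = (word>>3) & 0x3 = 1
kind [1+:2] = (word>>1) & 0x3 = 1
id [0+:1] = (word>>0) & 0x1 = 0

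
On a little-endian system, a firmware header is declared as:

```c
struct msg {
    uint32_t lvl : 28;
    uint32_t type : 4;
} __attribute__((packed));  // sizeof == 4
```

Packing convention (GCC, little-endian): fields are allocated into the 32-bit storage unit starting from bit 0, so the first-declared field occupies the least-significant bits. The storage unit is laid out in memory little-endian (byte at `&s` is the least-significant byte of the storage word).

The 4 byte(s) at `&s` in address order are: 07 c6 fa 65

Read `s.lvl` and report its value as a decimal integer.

100320775

[0]=0x07 [1]=0xc6 [2]=0xfa [3]=0x65 (little-endian) → word 0x65fac607
lvl [0+:28] = (word>>0) & 0xfffffff = 100320775  ←
type [28+:4] = (word>>28) & 0xf = 6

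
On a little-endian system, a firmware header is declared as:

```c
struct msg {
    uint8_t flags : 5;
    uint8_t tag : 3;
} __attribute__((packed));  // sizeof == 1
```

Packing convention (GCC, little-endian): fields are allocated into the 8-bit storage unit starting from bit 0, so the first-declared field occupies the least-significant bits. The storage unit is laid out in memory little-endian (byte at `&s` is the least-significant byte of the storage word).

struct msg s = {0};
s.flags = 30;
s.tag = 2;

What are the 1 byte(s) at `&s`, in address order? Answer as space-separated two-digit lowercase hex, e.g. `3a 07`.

flags:5 = 30 → 0x1e << 0 → word 0x1e
tag:3 = 2 → 0x2 << 5 → word 0x5e
word = 0x5e → little-endian bytes:
  [0]=0x5e

5e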